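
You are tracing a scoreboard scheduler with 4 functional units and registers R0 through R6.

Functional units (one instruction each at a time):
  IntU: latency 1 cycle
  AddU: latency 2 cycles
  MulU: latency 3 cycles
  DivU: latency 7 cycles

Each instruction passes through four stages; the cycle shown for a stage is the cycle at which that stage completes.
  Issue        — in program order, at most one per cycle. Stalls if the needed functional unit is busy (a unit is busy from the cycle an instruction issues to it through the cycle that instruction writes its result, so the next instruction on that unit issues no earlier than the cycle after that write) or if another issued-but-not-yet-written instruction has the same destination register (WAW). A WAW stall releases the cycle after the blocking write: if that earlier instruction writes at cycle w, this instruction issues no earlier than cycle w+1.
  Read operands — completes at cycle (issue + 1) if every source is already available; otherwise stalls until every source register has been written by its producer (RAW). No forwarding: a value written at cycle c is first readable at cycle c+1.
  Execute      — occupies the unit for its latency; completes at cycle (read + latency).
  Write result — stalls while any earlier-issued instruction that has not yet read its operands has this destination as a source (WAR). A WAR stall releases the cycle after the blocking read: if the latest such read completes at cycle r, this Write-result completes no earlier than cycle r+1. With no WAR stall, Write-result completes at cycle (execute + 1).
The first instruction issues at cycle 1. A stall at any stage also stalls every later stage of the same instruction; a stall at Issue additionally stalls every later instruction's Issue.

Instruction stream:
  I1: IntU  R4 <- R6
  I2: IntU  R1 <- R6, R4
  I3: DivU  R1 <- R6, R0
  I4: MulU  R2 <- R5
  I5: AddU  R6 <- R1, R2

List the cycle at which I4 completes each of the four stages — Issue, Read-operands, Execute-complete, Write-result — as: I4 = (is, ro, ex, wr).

I4 = (10, 11, 14, 15)

  I1 | 1 | 2 | 3 | 4
  I2 | 5 | 6 | 7 | 8   struct: IntU busy until I1 writes@4
  I3 | 9 | 10 | 17 | 18   WAW R1: wait I2 write@8
  I4 | 10 | 11 | 14 | 15
  I5 | 11 | 19 | 21 | 22   RAW R1: wait I3 write@18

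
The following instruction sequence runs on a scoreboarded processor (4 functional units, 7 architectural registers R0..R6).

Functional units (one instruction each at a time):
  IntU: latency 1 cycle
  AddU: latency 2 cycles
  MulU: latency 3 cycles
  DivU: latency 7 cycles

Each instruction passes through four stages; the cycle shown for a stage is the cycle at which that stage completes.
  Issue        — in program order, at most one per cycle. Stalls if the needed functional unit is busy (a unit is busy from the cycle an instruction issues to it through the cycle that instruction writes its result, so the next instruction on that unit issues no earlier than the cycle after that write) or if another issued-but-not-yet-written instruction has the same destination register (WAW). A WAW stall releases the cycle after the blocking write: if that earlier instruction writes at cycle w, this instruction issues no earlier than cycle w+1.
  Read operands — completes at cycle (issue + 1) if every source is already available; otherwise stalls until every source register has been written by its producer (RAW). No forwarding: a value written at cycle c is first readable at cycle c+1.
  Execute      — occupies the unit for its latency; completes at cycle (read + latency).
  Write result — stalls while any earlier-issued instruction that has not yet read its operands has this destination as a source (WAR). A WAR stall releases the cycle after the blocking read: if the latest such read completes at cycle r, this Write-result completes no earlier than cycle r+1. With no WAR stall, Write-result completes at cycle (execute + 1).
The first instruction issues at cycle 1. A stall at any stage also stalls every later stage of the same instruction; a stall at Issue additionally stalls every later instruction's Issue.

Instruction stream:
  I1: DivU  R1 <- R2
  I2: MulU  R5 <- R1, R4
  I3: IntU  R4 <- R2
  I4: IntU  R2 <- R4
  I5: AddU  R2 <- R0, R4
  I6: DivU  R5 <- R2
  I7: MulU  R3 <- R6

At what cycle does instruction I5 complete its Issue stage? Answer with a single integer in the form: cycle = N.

cycle = 17

I1  is:1  ro:2  ex:9  wr:10
I2  is:2  ro:11  ex:14  wr:15  — RAW R1: wait I1 write@10
I3  is:3  ro:4  ex:5  wr:12  — WAR R4: wait I2 read@11
I4  is:13  ro:14  ex:15  wr:16  — struct: IntU busy until I3 writes@12
I5  is:17  ro:18  ex:20  wr:21  — WAW R2: wait I4 write@16
I6  is:18  ro:22  ex:29  wr:30  — RAW R2: wait I5 write@21
I7  is:19  ro:20  ex:23  wr:24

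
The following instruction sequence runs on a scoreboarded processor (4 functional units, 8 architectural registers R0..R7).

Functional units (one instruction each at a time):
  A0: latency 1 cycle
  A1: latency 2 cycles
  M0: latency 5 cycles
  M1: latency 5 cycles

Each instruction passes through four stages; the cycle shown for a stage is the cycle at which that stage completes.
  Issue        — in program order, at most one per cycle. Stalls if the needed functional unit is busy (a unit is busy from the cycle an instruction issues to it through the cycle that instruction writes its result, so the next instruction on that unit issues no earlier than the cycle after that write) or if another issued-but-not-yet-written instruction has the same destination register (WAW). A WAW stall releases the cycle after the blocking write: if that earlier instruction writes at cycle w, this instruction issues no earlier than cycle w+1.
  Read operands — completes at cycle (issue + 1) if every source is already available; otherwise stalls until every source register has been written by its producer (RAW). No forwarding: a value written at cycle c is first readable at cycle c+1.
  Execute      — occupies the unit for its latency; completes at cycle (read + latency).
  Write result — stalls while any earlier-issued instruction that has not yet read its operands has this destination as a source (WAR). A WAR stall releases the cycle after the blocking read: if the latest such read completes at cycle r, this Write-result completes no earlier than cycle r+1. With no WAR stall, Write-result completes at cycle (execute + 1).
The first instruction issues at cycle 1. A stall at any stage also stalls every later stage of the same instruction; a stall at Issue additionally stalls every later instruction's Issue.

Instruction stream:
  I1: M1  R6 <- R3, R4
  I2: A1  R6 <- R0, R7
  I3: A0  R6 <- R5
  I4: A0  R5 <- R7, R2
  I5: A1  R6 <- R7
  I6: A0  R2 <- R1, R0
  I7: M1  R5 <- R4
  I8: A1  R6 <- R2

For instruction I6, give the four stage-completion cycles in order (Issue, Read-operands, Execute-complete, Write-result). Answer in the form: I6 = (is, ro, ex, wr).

I6 = (22, 23, 24, 25)

t=1  I1→M1
t=2  I1 RO
t=7  I1 EX
t=8  I1 WR R6
t=9  I2→A1
t=10  I2 RO
t=12  I2 EX
t=13  I2 WR R6
t=14  I3→A0
t=15  I3 RO
t=16  I3 EX
t=17  I3 WR R6
t=18  I4→A0
t=19  I4 RO · I5→A1
t=20  I4 EX · I5 RO
t=21  I4 WR R5
t=22  I5 EX · I6→A0
t=23  I5 WR R6 · I6 RO · I7→M1
t=24  I6 EX · I7 RO · I8→A1
t=25  I6 WR R2
t=26  I8 RO
t=28  I8 EX
t=29  I7 EX · I8 WR R6
t=30  I7 WR R5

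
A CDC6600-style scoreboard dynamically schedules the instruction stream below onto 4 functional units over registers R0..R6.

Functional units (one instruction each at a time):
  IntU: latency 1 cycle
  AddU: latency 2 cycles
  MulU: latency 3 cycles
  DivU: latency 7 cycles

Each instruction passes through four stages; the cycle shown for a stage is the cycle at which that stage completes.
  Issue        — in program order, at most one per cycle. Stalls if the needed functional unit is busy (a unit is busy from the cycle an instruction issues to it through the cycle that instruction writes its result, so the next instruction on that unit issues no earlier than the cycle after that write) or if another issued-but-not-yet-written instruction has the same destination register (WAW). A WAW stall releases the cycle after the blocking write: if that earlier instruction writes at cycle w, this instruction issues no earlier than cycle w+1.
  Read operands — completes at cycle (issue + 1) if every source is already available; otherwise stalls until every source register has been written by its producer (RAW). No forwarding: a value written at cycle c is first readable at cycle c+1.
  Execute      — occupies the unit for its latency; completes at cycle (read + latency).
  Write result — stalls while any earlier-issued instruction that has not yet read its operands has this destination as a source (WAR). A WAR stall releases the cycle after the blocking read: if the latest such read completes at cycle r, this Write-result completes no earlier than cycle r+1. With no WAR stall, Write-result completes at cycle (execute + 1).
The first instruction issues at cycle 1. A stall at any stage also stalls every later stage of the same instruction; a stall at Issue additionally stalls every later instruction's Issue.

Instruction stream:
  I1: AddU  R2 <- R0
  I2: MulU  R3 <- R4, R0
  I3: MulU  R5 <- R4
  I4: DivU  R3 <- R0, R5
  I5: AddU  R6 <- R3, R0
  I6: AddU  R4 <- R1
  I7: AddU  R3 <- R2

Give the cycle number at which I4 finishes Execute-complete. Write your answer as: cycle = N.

cycle = 21

1) issue 1, read 2, done 4, write 5
2) issue 2, read 3, done 6, write 7
3) issue 8, read 9, done 12, write 13  <struct: MulU busy until I2 writes@7>
4) issue 9, read 14, done 21, write 22  <RAW R5: wait I3 write@13>
5) issue 10, read 23, done 25, write 26  <RAW R3: wait I4 write@22>
6) issue 27, read 28, done 30, write 31  <struct: AddU busy until I5 writes@26>
7) issue 32, read 33, done 35, write 36  <struct: AddU busy until I6 writes@31>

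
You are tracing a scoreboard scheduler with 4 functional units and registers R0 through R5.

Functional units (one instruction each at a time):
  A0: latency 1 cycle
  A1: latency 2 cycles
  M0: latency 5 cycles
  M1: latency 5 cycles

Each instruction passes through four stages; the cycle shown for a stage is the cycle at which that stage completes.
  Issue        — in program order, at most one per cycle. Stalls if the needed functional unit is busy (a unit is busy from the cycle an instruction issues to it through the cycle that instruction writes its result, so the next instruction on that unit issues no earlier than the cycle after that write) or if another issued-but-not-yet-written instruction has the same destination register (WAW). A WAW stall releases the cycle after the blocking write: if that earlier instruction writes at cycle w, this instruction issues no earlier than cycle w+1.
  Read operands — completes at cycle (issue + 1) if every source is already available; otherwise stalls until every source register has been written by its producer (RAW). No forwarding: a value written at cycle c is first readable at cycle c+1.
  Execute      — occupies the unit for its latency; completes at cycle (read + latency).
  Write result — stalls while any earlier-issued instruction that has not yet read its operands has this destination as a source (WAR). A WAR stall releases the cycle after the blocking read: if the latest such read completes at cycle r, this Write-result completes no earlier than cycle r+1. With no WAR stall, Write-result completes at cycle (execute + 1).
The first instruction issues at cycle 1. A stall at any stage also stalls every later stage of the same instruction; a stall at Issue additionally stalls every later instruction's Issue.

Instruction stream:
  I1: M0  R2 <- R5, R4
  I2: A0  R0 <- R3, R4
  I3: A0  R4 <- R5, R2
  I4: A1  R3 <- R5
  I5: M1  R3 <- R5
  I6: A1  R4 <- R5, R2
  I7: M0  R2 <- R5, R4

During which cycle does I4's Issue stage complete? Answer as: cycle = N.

t=1  I1→M0
t=2  I1 RO; I2→A0
t=3  I2 RO
t=4  I2 EX
t=5  I2 WR R0
t=6  I3→A0
t=7  I1 EX; I4→A1
t=8  I1 WR R2; I4 RO
t=9  I3 RO
t=10  I3 EX; I4 EX
t=11  I3 WR R4; I4 WR R3
t=12  I5→M1
t=13  I5 RO; I6→A1
t=14  I6 RO; I7→M0
t=16  I6 EX
t=17  I6 WR R4
t=18  I5 EX; I7 RO
t=19  I5 WR R3
t=23  I7 EX
t=24  I7 WR R2

cycle = 7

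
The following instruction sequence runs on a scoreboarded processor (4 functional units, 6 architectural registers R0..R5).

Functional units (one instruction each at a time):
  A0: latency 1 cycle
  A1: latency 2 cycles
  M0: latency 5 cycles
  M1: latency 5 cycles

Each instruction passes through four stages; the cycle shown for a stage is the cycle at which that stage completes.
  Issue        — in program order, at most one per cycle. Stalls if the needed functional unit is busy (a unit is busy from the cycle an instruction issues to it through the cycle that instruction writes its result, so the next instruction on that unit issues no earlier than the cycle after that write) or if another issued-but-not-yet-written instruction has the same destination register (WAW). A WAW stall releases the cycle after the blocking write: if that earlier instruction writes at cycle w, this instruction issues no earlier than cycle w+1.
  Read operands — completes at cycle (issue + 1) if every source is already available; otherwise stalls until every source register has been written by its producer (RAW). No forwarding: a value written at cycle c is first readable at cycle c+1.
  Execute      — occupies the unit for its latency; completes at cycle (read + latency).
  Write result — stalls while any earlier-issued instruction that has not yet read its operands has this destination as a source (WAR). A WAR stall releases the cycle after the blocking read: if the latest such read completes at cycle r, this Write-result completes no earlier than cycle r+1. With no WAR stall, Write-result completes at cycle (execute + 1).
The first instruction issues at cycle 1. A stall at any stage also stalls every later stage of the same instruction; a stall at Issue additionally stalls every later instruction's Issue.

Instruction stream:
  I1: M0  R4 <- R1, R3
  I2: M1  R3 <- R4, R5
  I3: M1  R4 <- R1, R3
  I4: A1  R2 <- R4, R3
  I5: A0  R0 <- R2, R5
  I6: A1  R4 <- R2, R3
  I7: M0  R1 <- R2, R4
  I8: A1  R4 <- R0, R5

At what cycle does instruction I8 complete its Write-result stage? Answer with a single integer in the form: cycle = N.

cycle = 37

[I1] 1/2/7/8
[I2] 2/9/14/15  (RAW R4: wait I1 write@8)
[I3] 16/17/22/23  (struct: M1 busy until I2 writes@15)
[I4] 17/24/26/27  (RAW R4: wait I3 write@23)
[I5] 18/28/29/30  (RAW R2: wait I4 write@27)
[I6] 28/29/31/32  (struct: A1 busy until I4 writes@27)
[I7] 29/33/38/39  (RAW R4: wait I6 write@32)
[I8] 33/34/36/37  (struct: A1 busy until I6 writes@32)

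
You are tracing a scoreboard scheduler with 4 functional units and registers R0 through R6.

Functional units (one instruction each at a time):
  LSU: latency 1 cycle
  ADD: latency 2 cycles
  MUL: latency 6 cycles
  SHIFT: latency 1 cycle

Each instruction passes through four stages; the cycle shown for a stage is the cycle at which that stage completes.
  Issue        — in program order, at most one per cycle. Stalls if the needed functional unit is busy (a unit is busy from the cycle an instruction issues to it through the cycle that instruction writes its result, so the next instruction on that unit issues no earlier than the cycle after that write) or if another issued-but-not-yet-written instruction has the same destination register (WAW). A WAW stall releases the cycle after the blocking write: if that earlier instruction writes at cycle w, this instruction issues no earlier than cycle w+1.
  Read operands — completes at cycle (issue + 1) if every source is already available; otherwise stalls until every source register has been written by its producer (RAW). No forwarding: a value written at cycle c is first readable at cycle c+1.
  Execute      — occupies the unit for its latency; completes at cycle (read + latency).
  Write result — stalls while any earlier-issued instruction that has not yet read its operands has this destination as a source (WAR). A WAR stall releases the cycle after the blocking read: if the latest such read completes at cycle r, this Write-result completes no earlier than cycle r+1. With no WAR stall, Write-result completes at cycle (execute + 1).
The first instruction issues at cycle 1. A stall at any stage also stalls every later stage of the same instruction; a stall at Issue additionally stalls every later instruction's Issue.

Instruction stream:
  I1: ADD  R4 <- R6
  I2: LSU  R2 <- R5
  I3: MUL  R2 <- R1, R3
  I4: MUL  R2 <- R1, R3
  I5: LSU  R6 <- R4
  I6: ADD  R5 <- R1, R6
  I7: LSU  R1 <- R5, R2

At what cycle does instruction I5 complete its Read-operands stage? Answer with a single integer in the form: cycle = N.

cycle 1: I1 dispatched to ADD
cycle 2: I1 operands ready; I2 dispatched to LSU
cycle 3: I2 operands ready
cycle 4: I1 complete; I2 complete
cycle 5: R4←I1; R2←I2
cycle 6: I3 dispatched to MUL
cycle 7: I3 operands ready
cycle 13: I3 complete
cycle 14: R2←I3
cycle 15: I4 dispatched to MUL
cycle 16: I4 operands ready; I5 dispatched to LSU
cycle 17: I5 operands ready; I6 dispatched to ADD
cycle 18: I5 complete
cycle 19: R6←I5
cycle 20: I6 operands ready; I7 dispatched to LSU
cycle 22: I4 complete; I6 complete
cycle 23: R2←I4; R5←I6
cycle 24: I7 operands ready
cycle 25: I7 complete
cycle 26: R1←I7

cycle = 17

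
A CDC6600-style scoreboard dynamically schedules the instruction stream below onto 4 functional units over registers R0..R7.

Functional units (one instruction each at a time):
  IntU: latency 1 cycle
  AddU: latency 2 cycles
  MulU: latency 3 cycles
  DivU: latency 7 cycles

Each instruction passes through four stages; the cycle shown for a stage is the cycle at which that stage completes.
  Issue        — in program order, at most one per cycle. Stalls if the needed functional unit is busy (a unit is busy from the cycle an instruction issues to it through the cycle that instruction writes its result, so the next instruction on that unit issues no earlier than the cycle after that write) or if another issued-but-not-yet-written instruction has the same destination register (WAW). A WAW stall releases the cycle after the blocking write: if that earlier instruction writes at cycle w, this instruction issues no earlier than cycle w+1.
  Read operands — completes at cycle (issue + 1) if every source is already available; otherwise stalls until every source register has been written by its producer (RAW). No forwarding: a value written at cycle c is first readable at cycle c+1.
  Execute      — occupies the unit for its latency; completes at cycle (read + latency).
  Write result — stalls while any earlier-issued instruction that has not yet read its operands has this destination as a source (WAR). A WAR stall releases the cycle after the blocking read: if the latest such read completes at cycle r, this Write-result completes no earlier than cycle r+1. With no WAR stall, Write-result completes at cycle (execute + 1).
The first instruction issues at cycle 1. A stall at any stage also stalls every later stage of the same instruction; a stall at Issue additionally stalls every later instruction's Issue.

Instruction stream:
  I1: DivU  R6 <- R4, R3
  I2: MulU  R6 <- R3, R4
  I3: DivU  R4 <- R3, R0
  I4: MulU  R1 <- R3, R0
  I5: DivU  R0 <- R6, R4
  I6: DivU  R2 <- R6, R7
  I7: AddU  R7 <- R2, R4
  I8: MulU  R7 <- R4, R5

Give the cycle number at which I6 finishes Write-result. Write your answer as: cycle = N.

c1: I1→DivU
c2: I1 RO
c9: I1 EX
c10: I1 WR R6
c11: I2→MulU
c12: I2 RO; I3→DivU
c13: I3 RO
c15: I2 EX
c16: I2 WR R6
c17: I4→MulU
c18: I4 RO
c20: I3 EX
c21: I3 WR R4; I4 EX
c22: I4 WR R1; I5→DivU
c23: I5 RO
c30: I5 EX
c31: I5 WR R0
c32: I6→DivU
c33: I6 RO; I7→AddU
c40: I6 EX
c41: I6 WR R2
c42: I7 RO
c44: I7 EX
c45: I7 WR R7
c46: I8→MulU
c47: I8 RO
c50: I8 EX
c51: I8 WR R7

cycle = 41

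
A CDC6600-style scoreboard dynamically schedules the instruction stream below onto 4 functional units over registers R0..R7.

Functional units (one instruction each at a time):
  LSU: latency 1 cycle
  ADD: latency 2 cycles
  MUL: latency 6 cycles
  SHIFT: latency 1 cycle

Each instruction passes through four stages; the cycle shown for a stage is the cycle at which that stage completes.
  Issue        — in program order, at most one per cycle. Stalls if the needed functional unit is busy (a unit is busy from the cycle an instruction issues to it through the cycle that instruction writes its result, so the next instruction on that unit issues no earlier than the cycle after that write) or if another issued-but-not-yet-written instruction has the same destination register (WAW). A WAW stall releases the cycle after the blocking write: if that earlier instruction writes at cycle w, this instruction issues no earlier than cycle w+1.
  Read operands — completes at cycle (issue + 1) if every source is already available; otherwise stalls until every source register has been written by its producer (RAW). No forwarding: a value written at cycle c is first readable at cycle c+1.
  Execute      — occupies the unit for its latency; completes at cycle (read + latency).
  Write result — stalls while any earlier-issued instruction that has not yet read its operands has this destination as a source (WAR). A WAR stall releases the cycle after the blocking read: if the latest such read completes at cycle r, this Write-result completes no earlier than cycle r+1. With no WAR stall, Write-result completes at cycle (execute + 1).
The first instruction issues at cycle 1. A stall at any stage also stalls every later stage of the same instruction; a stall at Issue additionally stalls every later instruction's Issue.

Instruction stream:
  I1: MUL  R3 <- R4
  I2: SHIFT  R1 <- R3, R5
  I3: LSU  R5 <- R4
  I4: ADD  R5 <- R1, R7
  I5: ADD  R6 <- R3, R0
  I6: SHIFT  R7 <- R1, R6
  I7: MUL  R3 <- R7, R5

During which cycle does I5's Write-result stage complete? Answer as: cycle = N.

cycle = 21

I1: IS=1 RO=2 EX=8 WR=9
I2: IS=2 RO=10 EX=11 WR=12  [RAW R3: wait I1 write@9]
I3: IS=3 RO=4 EX=5 WR=11  [WAR R5: wait I2 read@10]
I4: IS=12 RO=13 EX=15 WR=16  [WAW R5: wait I3 write@11]
I5: IS=17 RO=18 EX=20 WR=21  [struct: ADD busy until I4 writes@16]
I6: IS=18 RO=22 EX=23 WR=24  [RAW R6: wait I5 write@21]
I7: IS=19 RO=25 EX=31 WR=32  [RAW R7: wait I6 write@24]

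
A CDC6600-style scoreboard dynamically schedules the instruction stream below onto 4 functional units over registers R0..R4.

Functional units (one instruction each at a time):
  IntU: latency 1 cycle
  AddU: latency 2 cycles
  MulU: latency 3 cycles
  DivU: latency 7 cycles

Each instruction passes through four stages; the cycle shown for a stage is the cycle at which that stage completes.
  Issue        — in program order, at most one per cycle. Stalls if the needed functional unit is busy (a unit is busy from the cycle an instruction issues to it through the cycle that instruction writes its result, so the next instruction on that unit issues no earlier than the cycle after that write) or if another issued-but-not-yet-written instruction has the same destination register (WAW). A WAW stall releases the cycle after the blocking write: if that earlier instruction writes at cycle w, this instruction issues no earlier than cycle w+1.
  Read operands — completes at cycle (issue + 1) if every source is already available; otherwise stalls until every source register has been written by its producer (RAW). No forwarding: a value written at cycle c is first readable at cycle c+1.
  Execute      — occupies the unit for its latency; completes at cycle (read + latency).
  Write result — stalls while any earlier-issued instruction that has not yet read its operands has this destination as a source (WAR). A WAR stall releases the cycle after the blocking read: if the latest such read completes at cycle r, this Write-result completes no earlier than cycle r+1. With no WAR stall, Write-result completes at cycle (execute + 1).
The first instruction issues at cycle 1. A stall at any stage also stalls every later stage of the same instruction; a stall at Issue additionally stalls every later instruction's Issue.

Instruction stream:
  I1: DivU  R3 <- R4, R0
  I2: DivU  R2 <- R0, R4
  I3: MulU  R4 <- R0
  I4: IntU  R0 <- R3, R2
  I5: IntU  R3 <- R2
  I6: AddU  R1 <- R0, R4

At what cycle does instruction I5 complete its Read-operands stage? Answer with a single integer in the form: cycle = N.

1) issue 1, read 2, done 9, write 10
2) issue 11, read 12, done 19, write 20  <struct: DivU busy until I1 writes@10>
3) issue 12, read 13, done 16, write 17
4) issue 13, read 21, done 22, write 23  <RAW R2: wait I2 write@20>
5) issue 24, read 25, done 26, write 27  <struct: IntU busy until I4 writes@23>
6) issue 25, read 26, done 28, write 29

cycle = 25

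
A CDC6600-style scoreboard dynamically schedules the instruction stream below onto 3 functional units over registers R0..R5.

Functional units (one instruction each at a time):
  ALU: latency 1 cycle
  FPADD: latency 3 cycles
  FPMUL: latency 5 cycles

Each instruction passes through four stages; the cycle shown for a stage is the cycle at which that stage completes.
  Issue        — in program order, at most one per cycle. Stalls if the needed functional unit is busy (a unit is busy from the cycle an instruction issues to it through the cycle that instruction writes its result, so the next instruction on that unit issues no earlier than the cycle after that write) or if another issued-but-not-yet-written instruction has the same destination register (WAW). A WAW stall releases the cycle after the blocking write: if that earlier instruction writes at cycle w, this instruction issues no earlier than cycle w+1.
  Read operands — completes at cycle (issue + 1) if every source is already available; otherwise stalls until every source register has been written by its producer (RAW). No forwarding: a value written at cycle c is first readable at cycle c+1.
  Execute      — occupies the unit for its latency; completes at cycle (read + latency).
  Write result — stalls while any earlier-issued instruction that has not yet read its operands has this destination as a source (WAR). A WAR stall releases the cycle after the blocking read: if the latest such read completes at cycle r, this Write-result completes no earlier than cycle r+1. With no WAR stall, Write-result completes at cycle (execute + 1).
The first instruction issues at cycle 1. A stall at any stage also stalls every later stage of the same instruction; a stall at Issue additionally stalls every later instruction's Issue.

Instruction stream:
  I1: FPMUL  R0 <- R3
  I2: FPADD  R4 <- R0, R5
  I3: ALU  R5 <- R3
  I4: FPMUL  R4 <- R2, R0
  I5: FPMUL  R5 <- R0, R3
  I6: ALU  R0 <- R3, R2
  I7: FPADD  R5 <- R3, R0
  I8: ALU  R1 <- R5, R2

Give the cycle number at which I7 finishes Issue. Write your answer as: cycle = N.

cycle 1: I1→FPMUL
cycle 2: I1 RO, I2→FPADD
cycle 3: I3→ALU
cycle 4: I3 RO
cycle 5: I3 EX
cycle 7: I1 EX
cycle 8: I1 WR R0
cycle 9: I2 RO
cycle 10: I3 WR R5
cycle 12: I2 EX
cycle 13: I2 WR R4
cycle 14: I4→FPMUL
cycle 15: I4 RO
cycle 20: I4 EX
cycle 21: I4 WR R4
cycle 22: I5→FPMUL
cycle 23: I5 RO, I6→ALU
cycle 24: I6 RO
cycle 25: I6 EX
cycle 26: I6 WR R0
cycle 28: I5 EX
cycle 29: I5 WR R5
cycle 30: I7→FPADD
cycle 31: I7 RO, I8→ALU
cycle 34: I7 EX
cycle 35: I7 WR R5
cycle 36: I8 RO
cycle 37: I8 EX
cycle 38: I8 WR R1

cycle = 30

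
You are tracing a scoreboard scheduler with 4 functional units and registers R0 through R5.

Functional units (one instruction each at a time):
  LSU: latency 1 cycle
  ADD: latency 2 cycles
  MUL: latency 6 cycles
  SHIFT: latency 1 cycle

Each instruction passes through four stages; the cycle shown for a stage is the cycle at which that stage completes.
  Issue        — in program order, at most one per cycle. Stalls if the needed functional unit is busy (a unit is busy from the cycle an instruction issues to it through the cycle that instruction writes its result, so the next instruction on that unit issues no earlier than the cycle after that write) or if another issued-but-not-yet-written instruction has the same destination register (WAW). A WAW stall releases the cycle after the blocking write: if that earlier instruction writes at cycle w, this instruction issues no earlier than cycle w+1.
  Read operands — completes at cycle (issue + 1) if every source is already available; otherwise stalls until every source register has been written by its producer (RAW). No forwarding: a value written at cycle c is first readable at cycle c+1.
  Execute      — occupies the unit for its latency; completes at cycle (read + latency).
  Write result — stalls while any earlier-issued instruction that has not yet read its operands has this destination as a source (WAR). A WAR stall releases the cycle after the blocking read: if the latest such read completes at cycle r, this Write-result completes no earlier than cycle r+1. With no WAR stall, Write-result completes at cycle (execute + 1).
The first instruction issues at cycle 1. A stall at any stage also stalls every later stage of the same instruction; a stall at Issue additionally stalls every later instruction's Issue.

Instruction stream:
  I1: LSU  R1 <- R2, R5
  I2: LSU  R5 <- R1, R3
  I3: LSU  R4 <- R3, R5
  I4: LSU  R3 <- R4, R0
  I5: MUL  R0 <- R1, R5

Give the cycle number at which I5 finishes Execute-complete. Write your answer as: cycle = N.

cycle = 21

cycle 1: issue I1 (LSU)
cycle 2: I1 read-ops
cycle 3: I1 finished on LSU
cycle 4: I1→R1
cycle 5: issue I2 (LSU)
cycle 6: I2 read-ops
cycle 7: I2 finished on LSU
cycle 8: I2→R5
cycle 9: issue I3 (LSU)
cycle 10: I3 read-ops
cycle 11: I3 finished on LSU
cycle 12: I3→R4
cycle 13: issue I4 (LSU)
cycle 14: I4 read-ops | issue I5 (MUL)
cycle 15: I4 finished on LSU | I5 read-ops
cycle 16: I4→R3
cycle 21: I5 finished on MUL
cycle 22: I5→R0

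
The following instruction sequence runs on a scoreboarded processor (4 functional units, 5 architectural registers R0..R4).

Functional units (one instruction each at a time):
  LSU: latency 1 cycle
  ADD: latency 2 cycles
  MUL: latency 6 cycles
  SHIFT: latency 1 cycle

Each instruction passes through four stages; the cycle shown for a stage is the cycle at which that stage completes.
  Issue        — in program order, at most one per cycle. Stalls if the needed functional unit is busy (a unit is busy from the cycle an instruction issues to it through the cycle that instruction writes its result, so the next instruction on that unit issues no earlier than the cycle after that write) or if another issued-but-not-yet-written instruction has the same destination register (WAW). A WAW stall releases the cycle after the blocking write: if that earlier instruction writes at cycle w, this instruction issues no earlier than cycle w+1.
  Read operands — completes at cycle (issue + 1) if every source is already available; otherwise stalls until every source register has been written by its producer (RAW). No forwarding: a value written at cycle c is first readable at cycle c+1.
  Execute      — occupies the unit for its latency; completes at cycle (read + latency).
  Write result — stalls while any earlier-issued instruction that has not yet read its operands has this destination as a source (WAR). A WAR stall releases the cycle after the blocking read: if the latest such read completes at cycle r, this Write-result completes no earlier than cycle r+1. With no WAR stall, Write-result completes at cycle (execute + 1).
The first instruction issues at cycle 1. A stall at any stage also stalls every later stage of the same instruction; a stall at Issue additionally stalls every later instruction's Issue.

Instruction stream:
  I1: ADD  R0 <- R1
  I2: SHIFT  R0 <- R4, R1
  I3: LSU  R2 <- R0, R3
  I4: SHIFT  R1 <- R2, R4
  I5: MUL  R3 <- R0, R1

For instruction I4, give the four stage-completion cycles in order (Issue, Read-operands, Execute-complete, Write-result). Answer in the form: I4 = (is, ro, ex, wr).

I1: IS=1 RO=2 EX=4 WR=5
I2: IS=6 RO=7 EX=8 WR=9  [WAW R0: wait I1 write@5]
I3: IS=7 RO=10 EX=11 WR=12  [RAW R0: wait I2 write@9]
I4: IS=10 RO=13 EX=14 WR=15  [struct: SHIFT busy until I2 writes@9; RAW R2: wait I3 write@12]
I5: IS=11 RO=16 EX=22 WR=23  [RAW R1: wait I4 write@15]

I4 = (10, 13, 14, 15)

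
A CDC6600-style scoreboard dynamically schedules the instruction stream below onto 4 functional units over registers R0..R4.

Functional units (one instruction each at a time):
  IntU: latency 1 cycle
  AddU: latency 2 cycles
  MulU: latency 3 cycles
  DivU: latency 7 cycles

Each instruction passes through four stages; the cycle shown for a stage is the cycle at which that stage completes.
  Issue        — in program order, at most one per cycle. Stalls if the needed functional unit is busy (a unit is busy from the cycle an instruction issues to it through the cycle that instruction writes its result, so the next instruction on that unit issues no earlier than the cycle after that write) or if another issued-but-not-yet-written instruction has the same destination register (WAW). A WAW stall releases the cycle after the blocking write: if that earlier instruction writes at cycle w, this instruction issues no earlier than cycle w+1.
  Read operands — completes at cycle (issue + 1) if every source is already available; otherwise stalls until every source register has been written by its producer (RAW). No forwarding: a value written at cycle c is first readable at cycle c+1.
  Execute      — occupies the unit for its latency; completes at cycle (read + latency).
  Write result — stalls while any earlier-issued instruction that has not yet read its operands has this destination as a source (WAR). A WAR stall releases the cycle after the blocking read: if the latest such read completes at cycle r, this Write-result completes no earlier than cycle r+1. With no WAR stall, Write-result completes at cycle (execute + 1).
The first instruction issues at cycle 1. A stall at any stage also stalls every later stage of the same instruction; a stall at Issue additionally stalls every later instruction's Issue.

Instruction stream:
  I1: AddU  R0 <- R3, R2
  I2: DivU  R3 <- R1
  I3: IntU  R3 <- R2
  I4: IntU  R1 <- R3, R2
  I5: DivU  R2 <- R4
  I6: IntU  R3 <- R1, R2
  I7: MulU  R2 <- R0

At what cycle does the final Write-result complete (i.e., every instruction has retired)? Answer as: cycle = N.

cycle = 32

[1] issue I1 (AddU)
[2] I1 read-ops; issue I2 (DivU)
[3] I2 read-ops
[4] I1 finished on AddU
[5] I1→R0
[10] I2 finished on DivU
[11] I2→R3
[12] issue I3 (IntU)
[13] I3 read-ops
[14] I3 finished on IntU
[15] I3→R3
[16] issue I4 (IntU)
[17] I4 read-ops; issue I5 (DivU)
[18] I4 finished on IntU; I5 read-ops
[19] I4→R1
[20] issue I6 (IntU)
[25] I5 finished on DivU
[26] I5→R2
[27] I6 read-ops; issue I7 (MulU)
[28] I6 finished on IntU; I7 read-ops
[29] I6→R3
[31] I7 finished on MulU
[32] I7→R2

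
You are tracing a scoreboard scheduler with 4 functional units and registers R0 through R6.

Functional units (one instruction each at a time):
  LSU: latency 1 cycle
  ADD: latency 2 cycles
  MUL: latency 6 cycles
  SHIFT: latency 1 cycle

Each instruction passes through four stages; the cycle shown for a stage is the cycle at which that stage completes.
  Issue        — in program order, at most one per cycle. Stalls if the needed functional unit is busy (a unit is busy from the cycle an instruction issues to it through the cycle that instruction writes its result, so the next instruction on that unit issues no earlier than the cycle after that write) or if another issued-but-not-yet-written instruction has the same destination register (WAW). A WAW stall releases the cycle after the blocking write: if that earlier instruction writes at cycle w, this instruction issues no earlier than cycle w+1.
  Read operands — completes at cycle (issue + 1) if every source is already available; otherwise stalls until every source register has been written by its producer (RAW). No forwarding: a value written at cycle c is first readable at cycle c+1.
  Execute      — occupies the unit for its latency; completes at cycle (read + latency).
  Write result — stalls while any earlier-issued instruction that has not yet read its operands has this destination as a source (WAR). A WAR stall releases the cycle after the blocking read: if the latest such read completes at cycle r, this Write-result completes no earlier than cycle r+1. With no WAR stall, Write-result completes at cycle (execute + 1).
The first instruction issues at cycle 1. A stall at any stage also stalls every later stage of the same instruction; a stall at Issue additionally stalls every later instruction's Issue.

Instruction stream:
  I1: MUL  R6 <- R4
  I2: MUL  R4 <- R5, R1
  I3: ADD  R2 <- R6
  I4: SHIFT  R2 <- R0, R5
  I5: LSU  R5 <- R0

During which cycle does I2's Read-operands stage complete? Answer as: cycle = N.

c1: I1 issues→MUL
c2: I1 reads
c8: I1 exec-done
c9: I1 writes R6
c10: I2 issues→MUL
c11: I2 reads · I3 issues→ADD
c12: I3 reads
c14: I3 exec-done
c15: I3 writes R2
c16: I4 issues→SHIFT
c17: I2 exec-done · I4 reads · I5 issues→LSU
c18: I2 writes R4 · I4 exec-done · I5 reads
c19: I4 writes R2 · I5 exec-done
c20: I5 writes R5

cycle = 11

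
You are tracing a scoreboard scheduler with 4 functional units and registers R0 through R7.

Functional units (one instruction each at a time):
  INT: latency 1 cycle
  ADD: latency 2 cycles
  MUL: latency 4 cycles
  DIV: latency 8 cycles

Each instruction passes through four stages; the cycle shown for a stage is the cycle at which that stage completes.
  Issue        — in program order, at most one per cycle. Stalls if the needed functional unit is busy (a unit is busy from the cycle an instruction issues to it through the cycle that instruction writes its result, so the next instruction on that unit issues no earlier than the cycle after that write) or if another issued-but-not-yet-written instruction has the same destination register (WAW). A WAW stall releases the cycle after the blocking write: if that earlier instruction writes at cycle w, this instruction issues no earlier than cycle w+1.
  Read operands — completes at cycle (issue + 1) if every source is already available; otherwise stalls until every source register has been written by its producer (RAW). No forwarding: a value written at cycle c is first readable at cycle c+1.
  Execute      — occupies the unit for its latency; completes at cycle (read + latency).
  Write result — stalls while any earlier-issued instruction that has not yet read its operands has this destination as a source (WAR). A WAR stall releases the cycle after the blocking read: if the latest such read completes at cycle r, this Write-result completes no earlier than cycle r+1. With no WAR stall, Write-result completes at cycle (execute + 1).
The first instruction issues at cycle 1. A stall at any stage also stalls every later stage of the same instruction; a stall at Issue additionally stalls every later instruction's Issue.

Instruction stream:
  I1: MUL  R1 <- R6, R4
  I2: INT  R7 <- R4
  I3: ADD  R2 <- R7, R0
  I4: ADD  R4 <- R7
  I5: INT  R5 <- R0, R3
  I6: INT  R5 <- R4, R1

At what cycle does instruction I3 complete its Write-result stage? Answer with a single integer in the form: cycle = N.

t=1  I1→MUL
t=2  I1 RO, I2→INT
t=3  I2 RO, I3→ADD
t=4  I2 EX
t=5  I2 WR R7
t=6  I1 EX, I3 RO
t=7  I1 WR R1
t=8  I3 EX
t=9  I3 WR R2
t=10  I4→ADD
t=11  I4 RO, I5→INT
t=12  I5 RO
t=13  I4 EX, I5 EX
t=14  I4 WR R4, I5 WR R5
t=15  I6→INT
t=16  I6 RO
t=17  I6 EX
t=18  I6 WR R5

cycle = 9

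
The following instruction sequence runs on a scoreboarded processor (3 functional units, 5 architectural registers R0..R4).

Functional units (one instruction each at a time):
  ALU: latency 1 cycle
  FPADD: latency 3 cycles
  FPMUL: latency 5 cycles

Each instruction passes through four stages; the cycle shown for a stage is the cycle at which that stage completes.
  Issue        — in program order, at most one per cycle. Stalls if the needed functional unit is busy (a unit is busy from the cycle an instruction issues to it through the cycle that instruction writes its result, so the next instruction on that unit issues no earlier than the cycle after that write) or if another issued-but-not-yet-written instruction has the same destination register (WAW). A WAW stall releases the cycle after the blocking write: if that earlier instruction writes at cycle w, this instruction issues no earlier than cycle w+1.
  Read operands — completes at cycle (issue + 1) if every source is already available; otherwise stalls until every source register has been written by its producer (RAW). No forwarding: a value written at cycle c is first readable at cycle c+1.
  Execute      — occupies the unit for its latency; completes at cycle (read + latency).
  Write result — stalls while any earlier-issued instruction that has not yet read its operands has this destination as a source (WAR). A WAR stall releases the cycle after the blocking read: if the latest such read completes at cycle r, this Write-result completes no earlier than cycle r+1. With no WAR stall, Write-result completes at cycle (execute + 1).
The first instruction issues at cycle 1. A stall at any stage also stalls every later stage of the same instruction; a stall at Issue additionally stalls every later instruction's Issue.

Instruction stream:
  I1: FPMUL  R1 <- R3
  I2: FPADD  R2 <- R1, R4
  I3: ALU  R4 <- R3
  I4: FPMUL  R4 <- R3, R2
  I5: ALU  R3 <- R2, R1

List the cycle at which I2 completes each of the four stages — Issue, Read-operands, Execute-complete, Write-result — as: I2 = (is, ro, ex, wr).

t=1  I1 issues→FPMUL
t=2  I1 reads, I2 issues→FPADD
t=3  I3 issues→ALU
t=4  I3 reads
t=5  I3 exec-done
t=7  I1 exec-done
t=8  I1 writes R1
t=9  I2 reads
t=10  I3 writes R4
t=11  I4 issues→FPMUL
t=12  I2 exec-done, I5 issues→ALU
t=13  I2 writes R2
t=14  I4 reads, I5 reads
t=15  I5 exec-done
t=16  I5 writes R3
t=19  I4 exec-done
t=20  I4 writes R4

I2 = (2, 9, 12, 13)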